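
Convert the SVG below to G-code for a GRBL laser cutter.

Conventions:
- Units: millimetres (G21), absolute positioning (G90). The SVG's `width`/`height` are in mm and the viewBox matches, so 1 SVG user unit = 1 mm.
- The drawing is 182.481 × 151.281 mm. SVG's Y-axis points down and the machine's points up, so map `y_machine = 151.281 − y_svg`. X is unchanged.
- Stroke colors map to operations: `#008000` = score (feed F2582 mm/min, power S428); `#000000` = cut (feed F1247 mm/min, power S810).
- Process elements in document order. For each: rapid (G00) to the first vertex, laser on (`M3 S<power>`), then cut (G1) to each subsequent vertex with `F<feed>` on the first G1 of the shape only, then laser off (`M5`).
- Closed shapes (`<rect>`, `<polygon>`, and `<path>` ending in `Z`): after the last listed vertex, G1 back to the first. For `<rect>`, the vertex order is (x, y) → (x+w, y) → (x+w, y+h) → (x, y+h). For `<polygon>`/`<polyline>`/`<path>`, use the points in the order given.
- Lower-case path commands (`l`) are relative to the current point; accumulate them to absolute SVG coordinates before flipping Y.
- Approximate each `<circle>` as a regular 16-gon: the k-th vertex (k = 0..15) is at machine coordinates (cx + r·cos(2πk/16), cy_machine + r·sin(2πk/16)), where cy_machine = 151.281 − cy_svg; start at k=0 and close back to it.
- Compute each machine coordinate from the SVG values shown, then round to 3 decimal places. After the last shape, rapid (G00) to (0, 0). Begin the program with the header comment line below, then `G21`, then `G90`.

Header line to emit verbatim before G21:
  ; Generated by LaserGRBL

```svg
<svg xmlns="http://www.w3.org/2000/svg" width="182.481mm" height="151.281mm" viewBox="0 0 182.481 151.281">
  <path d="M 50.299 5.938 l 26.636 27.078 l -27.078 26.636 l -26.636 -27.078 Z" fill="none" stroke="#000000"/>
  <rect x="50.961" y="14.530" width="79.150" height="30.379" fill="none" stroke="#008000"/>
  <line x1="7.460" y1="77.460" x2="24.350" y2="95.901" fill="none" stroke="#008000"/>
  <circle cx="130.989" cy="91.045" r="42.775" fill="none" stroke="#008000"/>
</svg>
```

; Generated by LaserGRBL
G21
G90
G00 X50.299 Y145.343
M3 S810
G1 X76.935 Y118.265 F1247
G1 X49.857 Y91.629
G1 X23.221 Y118.707
G1 X50.299 Y145.343
M5
G00 X50.961 Y136.751
M3 S428
G1 X130.111 Y136.751 F2582
G1 X130.111 Y106.372
G1 X50.961 Y106.372
G1 X50.961 Y136.751
M5
G00 X7.460 Y73.821
M3 S428
G1 X24.350 Y55.380 F2582
M5
G00 X173.764 Y60.236
M3 S428
G1 X170.508 Y76.605 F2582
G1 X161.235 Y90.482
G1 X147.358 Y99.755
G1 X130.989 Y103.011
G1 X114.620 Y99.755
G1 X100.743 Y90.482
G1 X91.470 Y76.605
G1 X88.214 Y60.236
G1 X91.470 Y43.867
G1 X100.743 Y29.990
G1 X114.620 Y20.717
G1 X130.989 Y17.461
G1 X147.358 Y20.717
G1 X161.235 Y29.990
G1 X170.508 Y43.867
G1 X173.764 Y60.236
M5
G00 X0.000 Y0.000

Since the viewBox matches the mm dimensions, user units are millimetres directly. The only transform is the Y-flip y_m = 151.281 − y_svg.

Shape 1 is a regular polygon drawn with `<path>`. Its stroke #000000 means cut at S810, F1247. After flipping Y the toolpath is (50.299,145.343) → (76.935,118.265) → (49.857,91.629) → (23.221,118.707) → (50.299,145.343), returning to the start.

Shape 2 is a rectangle drawn with `<rect>`. Its stroke #008000 means score at S428, F2582. After flipping Y the toolpath is (50.961,136.751) → (130.111,136.751) → (130.111,106.372) → (50.961,106.372) → (50.961,136.751), returning to the start.

Shape 3 is a line segment drawn with `<line>`. Its stroke #008000 means score at S428, F2582. After flipping Y the toolpath is (7.460,73.821) → (24.350,55.380).

Shape 4 is a circle drawn with `<circle>`. Its stroke #008000 means score at S428, F2582. After flipping Y the toolpath is (173.764,60.236) → (170.508,76.605) → (161.235,90.482) → (147.358,99.755) → (130.989,103.011) → (114.620,99.755) → (100.743,90.482) → (91.470,76.605) → (88.214,60.236) → (91.470,43.867) → (100.743,29.990) → (114.620,20.717) → (130.989,17.461) → (147.358,20.717) → (161.235,29.990) → (170.508,43.867) → (173.764,60.236), returning to the start.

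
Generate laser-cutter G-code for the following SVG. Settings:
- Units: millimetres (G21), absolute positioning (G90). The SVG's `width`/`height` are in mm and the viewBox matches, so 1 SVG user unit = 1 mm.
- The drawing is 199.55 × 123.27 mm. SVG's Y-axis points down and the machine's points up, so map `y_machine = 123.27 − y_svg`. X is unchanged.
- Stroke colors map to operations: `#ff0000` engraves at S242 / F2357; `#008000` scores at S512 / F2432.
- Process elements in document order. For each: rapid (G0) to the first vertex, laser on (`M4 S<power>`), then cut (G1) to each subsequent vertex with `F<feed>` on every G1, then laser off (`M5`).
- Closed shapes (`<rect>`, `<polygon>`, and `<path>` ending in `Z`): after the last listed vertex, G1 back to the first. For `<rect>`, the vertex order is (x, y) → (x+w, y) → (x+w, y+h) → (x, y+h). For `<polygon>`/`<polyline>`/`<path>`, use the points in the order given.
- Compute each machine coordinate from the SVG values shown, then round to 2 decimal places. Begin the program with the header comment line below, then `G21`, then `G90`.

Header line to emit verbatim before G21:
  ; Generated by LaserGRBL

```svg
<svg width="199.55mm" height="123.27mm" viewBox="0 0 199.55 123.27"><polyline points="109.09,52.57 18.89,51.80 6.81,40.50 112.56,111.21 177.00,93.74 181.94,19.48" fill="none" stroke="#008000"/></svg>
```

; Generated by LaserGRBL
G21
G90
G0 X109.09 Y70.70
M4 S512
G1 X18.89 Y71.47 F2432
G1 X6.81 Y82.77 F2432
G1 X112.56 Y12.06 F2432
G1 X177.00 Y29.53 F2432
G1 X181.94 Y103.79 F2432
M5

Since the viewBox matches the mm dimensions, user units are millimetres directly. The only transform is the Y-flip y_m = 123.27 − y_svg.

Shape 1 is a open polyline drawn with `<polyline>`. Its stroke #008000 means score at S512, F2432. After flipping Y the toolpath is (109.09,70.70) → (18.89,71.47) → (6.81,82.77) → (112.56,12.06) → (177.00,29.53) → (181.94,103.79).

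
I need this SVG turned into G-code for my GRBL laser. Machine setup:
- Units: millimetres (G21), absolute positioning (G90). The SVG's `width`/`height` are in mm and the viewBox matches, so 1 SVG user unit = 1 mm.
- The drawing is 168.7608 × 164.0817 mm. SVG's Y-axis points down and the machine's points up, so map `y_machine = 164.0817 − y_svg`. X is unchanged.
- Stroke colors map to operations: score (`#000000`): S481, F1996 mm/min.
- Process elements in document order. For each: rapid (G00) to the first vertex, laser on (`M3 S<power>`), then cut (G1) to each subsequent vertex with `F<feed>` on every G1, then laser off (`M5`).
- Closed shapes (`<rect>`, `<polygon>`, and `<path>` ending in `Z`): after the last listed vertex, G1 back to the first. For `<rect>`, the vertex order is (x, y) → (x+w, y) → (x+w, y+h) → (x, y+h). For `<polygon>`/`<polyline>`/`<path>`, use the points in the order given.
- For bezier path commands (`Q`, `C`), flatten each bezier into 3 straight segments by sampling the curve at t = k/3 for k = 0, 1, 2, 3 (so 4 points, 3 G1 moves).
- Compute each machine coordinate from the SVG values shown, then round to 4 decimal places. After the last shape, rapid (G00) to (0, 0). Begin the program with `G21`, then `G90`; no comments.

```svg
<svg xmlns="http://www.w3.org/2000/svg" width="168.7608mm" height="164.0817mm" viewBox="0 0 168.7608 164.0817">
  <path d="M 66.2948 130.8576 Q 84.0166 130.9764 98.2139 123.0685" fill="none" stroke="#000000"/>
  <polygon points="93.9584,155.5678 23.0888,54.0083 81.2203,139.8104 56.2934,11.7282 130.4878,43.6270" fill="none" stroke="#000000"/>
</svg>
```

G21
G90
G00 X66.2948 Y33.2241
M3 S481
G1 X77.7177 Y34.0368 F1996
G1 X88.3574 Y36.6331 F1996
G1 X98.2139 Y41.0132 F1996
M5
G00 X93.9584 Y8.5139
M3 S481
G1 X23.0888 Y110.0734 F1996
G1 X81.2203 Y24.2713 F1996
G1 X56.2934 Y152.3535 F1996
G1 X130.4878 Y120.4547 F1996
G1 X93.9584 Y8.5139 F1996
M5
G00 X0.0000 Y0.0000

1 u = 1 mm; y_m = 164.0817 − y.

[1] `<path>` quadratic bezier, #000000→score S481 F1996: (66.2948,33.2241) → (77.7177,34.0368) → (88.3574,36.6331) → (98.2139,41.0132)

[2] `<polygon>` closed polygon, #000000→score S481 F1996: (93.9584,8.5139) → (23.0888,110.0734) → (81.2203,24.2713) → (56.2934,152.3535) → (130.4878,120.4547) → (93.9584,8.5139) (closed)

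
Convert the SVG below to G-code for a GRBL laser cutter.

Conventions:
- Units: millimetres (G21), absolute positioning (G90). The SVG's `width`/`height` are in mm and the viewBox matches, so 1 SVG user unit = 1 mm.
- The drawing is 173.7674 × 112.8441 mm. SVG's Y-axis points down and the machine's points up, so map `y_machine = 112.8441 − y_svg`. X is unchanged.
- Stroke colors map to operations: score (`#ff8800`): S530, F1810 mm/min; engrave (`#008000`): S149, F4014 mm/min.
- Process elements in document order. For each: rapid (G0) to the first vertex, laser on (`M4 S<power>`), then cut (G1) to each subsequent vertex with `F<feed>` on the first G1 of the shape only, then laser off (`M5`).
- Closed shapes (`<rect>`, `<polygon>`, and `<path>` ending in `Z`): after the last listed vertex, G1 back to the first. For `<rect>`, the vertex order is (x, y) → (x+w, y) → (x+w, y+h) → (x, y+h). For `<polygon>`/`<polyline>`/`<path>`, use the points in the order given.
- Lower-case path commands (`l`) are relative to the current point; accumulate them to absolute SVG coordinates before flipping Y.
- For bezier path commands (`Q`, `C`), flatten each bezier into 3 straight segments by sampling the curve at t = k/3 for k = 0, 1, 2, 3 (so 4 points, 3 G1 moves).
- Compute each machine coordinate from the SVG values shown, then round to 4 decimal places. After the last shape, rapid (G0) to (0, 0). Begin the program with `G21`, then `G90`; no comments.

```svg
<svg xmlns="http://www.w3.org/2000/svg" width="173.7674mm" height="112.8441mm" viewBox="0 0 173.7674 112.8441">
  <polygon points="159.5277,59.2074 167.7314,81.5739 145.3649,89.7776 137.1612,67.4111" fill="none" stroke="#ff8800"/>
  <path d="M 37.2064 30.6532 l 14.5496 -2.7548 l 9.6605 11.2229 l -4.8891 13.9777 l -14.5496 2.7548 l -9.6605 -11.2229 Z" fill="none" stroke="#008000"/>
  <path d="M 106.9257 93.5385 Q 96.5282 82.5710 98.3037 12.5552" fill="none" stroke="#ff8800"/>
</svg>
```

G21
G90
G0 X159.5277 Y53.6367
M4 S530
G1 X167.7314 Y31.2702 F1810
G1 X145.3649 Y23.0665
G1 X137.1612 Y45.4330
G1 X159.5277 Y53.6367
M5
G0 X37.2064 Y82.1909
M4 S149
G1 X51.7560 Y84.9457 F4014
G1 X61.4165 Y73.7228
G1 X56.5274 Y59.7451
G1 X41.9778 Y56.9903
G1 X32.3173 Y68.2132
G1 X37.2064 Y82.1909
M5
G0 X106.9257 Y19.3056
M4 S530
G1 X101.3466 Y33.1782 F1810
G1 X98.4726 Y60.1726
G1 X98.3037 Y100.2889
M5
G0 X0.0000 Y0.0000

1 u = 1 mm; y_m = 112.8441 − y.

[1] `<polygon>` regular polygon, #ff8800→score S530 F1810: (159.5277,53.6367) → (167.7314,31.2702) → (145.3649,23.0665) → (137.1612,45.4330) → (159.5277,53.6367) (closed)

[2] `<path>` regular polygon, #008000→engrave S149 F4014: (37.2064,82.1909) → (51.7560,84.9457) → (61.4165,73.7228) → (56.5274,59.7451) → (41.9778,56.9903) → (32.3173,68.2132) → (37.2064,82.1909) (closed)

[3] `<path>` quadratic bezier, #ff8800→score S530 F1810: (106.9257,19.3056) → (101.3466,33.1782) → (98.4726,60.1726) → (98.3037,100.2889)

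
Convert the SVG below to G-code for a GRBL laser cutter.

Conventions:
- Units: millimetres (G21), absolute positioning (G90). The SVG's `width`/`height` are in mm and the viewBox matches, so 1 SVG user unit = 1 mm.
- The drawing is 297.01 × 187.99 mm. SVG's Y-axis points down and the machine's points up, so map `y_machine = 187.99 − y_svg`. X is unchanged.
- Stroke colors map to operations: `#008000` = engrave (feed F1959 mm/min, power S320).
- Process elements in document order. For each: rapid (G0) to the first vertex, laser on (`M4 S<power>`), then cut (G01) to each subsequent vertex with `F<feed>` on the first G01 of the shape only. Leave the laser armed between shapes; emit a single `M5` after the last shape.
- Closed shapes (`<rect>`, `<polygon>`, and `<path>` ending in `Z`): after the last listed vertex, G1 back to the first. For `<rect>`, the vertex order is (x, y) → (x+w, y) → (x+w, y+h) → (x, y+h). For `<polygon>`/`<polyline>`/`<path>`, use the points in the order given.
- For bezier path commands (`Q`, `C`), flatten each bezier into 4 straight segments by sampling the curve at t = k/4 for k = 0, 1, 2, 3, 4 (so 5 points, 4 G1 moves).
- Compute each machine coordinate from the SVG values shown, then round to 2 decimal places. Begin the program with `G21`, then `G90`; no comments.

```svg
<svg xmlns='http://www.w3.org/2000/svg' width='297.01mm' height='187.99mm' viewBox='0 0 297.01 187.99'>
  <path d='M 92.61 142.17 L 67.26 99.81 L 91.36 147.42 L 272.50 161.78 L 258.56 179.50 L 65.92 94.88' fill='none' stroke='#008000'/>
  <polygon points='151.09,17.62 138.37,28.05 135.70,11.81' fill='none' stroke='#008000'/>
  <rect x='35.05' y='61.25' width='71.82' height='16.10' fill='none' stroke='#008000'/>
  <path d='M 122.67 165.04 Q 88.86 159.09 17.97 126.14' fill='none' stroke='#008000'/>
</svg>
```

viewBox `0 0 297.01 187.99` with mm width/height → 1 unit = 1 mm. Flip: y_m = 187.99 − y_svg.

**Shape 1** — `<path>` open polyline, stroke `#008000` → engrave (S320, F1959). Machine vertices: (92.61,45.82) → (67.26,88.18) → (91.36,40.57) → (272.50,26.21) → (258.56,8.49) → (65.92,93.11). Open path.

**Shape 2** — `<polygon>` regular polygon, stroke `#008000` → engrave (S320, F1959). Machine vertices: (151.09,170.37) → (138.37,159.94) → (135.70,176.18) → (151.09,170.37). Closed: final G1 returns to the first vertex.

**Shape 3** — `<rect>` rectangle, stroke `#008000` → engrave (S320, F1959). Machine vertices: (35.05,126.74) → (106.87,126.74) → (106.87,110.64) → (35.05,110.64) → (35.05,126.74). Closed: final G1 returns to the first vertex.

**Shape 4** — `<path>` quadratic bezier, stroke `#008000` → engrave (S320, F1959). Control points (SVG): P0=(122.67,165.04), P1=(88.86,159.09), P2=(17.97,126.14); sampled at t=k/4. Machine vertices: (122.67,22.95) → (103.45,27.61) → (79.59,35.65) → (51.10,47.06) → (17.97,61.85). Open path.

G21
G90
G0 X92.61 Y45.82
M4 S320
G01 X67.26 Y88.18 F1959
G01 X91.36 Y40.57
G01 X272.50 Y26.21
G01 X258.56 Y8.49
G01 X65.92 Y93.11
G0 X151.09 Y170.37
M4 S320
G01 X138.37 Y159.94 F1959
G01 X135.70 Y176.18
G01 X151.09 Y170.37
G0 X35.05 Y126.74
M4 S320
G01 X106.87 Y126.74 F1959
G01 X106.87 Y110.64
G01 X35.05 Y110.64
G01 X35.05 Y126.74
G0 X122.67 Y22.95
M4 S320
G01 X103.45 Y27.61 F1959
G01 X79.59 Y35.65
G01 X51.10 Y47.06
G01 X17.97 Y61.85
M5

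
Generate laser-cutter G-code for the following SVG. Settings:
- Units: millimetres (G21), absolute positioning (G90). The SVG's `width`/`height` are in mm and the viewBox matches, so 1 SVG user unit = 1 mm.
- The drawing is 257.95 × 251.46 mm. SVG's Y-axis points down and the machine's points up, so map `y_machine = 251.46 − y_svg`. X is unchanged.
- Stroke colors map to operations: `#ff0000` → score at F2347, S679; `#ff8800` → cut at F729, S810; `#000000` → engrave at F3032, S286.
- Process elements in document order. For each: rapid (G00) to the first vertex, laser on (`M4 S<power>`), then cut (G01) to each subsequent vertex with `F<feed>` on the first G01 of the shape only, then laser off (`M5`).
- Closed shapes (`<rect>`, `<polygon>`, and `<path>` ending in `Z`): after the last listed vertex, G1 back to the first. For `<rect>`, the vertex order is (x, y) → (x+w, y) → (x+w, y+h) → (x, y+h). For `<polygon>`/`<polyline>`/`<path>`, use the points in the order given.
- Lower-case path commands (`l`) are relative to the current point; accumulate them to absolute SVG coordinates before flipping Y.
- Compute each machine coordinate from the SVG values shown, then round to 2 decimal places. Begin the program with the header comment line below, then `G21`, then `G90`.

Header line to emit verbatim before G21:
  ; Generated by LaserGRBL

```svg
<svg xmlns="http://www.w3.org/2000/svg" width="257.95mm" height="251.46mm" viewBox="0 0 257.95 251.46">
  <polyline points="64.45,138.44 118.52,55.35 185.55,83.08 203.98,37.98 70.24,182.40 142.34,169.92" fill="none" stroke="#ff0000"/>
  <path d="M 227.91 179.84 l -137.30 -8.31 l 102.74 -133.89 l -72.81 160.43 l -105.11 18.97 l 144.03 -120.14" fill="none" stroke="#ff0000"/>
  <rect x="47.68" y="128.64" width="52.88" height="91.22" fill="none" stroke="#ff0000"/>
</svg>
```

Since the viewBox matches the mm dimensions, user units are millimetres directly. The only transform is the Y-flip y_m = 251.46 − y_svg.

Shape 1 is a open polyline drawn with `<polyline>`. Its stroke #ff0000 means score at S679, F2347. After flipping Y the toolpath is (64.45,113.02) → (118.52,196.11) → (185.55,168.38) → (203.98,213.48) → (70.24,69.06) → (142.34,81.54).

Shape 2 is a open polyline drawn with `<path>`. Its stroke #ff0000 means score at S679, F2347. After flipping Y the toolpath is (227.91,71.62) → (90.61,79.93) → (193.35,213.82) → (120.54,53.39) → (15.43,34.42) → (159.46,154.56).

Shape 3 is a rectangle drawn with `<rect>`. Its stroke #ff0000 means score at S679, F2347. After flipping Y the toolpath is (47.68,122.82) → (100.56,122.82) → (100.56,31.60) → (47.68,31.60) → (47.68,122.82), returning to the start.

; Generated by LaserGRBL
G21
G90
G00 X64.45 Y113.02
M4 S679
G01 X118.52 Y196.11 F2347
G01 X185.55 Y168.38
G01 X203.98 Y213.48
G01 X70.24 Y69.06
G01 X142.34 Y81.54
M5
G00 X227.91 Y71.62
M4 S679
G01 X90.61 Y79.93 F2347
G01 X193.35 Y213.82
G01 X120.54 Y53.39
G01 X15.43 Y34.42
G01 X159.46 Y154.56
M5
G00 X47.68 Y122.82
M4 S679
G01 X100.56 Y122.82 F2347
G01 X100.56 Y31.60
G01 X47.68 Y31.60
G01 X47.68 Y122.82
M5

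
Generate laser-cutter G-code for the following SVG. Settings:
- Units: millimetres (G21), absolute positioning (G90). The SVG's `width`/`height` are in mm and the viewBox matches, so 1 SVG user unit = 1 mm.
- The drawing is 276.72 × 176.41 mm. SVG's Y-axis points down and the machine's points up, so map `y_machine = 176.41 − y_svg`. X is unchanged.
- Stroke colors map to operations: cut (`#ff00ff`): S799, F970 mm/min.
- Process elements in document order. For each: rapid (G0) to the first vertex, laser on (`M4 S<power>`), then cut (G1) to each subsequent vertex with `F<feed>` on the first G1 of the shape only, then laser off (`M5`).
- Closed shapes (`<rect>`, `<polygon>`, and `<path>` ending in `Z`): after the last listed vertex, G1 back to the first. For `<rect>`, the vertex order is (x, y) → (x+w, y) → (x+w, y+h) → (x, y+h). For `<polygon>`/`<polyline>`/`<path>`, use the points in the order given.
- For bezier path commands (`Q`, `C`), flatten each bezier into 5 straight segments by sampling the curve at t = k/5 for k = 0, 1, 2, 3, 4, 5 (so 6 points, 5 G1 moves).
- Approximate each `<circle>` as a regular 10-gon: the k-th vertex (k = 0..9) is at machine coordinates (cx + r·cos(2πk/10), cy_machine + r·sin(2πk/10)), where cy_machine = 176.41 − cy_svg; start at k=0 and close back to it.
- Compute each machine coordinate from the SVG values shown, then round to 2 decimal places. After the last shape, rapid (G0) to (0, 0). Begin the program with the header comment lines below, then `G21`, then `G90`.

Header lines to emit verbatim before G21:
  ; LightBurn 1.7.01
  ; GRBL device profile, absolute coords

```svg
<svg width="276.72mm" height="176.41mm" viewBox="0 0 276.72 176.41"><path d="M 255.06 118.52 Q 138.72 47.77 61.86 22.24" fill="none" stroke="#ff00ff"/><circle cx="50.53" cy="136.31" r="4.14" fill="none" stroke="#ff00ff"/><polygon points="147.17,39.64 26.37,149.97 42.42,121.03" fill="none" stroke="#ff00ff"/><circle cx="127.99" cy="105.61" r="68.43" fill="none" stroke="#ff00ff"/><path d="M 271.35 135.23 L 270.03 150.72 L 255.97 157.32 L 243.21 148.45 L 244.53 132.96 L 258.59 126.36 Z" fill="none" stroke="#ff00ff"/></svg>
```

; LightBurn 1.7.01
; GRBL device profile, absolute coords
G21
G90
G0 X255.06 Y57.89
M4 S799
G1 X210.10 Y84.38 F970
G1 X168.30 Y107.25
G1 X129.66 Y126.51
G1 X94.18 Y142.15
G1 X61.86 Y154.17
M5
G0 X54.67 Y40.10
M4 S799
G1 X53.88 Y42.53 F970
G1 X51.81 Y44.04
G1 X49.25 Y44.04
G1 X47.18 Y42.53
G1 X46.39 Y40.10
G1 X47.18 Y37.67
G1 X49.25 Y36.16
G1 X51.81 Y36.16
G1 X53.88 Y37.67
G1 X54.67 Y40.10
M5
G0 X147.17 Y136.77
M4 S799
G1 X26.37 Y26.44 F970
G1 X42.42 Y55.38
G1 X147.17 Y136.77
M5
G0 X196.42 Y70.80
M4 S799
G1 X183.35 Y111.02 F970
G1 X149.14 Y135.88
G1 X106.84 Y135.88
G1 X72.63 Y111.02
G1 X59.56 Y70.80
G1 X72.63 Y30.58
G1 X106.84 Y5.72
G1 X149.14 Y5.72
G1 X183.35 Y30.58
G1 X196.42 Y70.80
M5
G0 X271.35 Y41.18
M4 S799
G1 X270.03 Y25.69 F970
G1 X255.97 Y19.09
G1 X243.21 Y27.96
G1 X244.53 Y43.45
G1 X258.59 Y50.05
G1 X271.35 Y41.18
M5
G0 X0.00 Y0.00

Since the viewBox matches the mm dimensions, user units are millimetres directly. The only transform is the Y-flip y_m = 176.41 − y_svg.

Shape 1 is a quadratic bezier drawn with `<path>`. Its stroke #ff00ff means cut at S799, F970. After flipping Y the toolpath is (255.06,57.89) → (210.10,84.38) → (168.30,107.25) → (129.66,126.51) → (94.18,142.15) → (61.86,154.17).

Shape 2 is a circle drawn with `<circle>`. Its stroke #ff00ff means cut at S799, F970. After flipping Y the toolpath is (54.67,40.10) → (53.88,42.53) → (51.81,44.04) → (49.25,44.04) → (47.18,42.53) → (46.39,40.10) → (47.18,37.67) → (49.25,36.16) → (51.81,36.16) → (53.88,37.67) → (54.67,40.10), returning to the start.

Shape 3 is a closed polygon drawn with `<polygon>`. Its stroke #ff00ff means cut at S799, F970. After flipping Y the toolpath is (147.17,136.77) → (26.37,26.44) → (42.42,55.38) → (147.17,136.77), returning to the start.

Shape 4 is a circle drawn with `<circle>`. Its stroke #ff00ff means cut at S799, F970. After flipping Y the toolpath is (196.42,70.80) → (183.35,111.02) → (149.14,135.88) → (106.84,135.88) → (72.63,111.02) → (59.56,70.80) → (72.63,30.58) → (106.84,5.72) → (149.14,5.72) → (183.35,30.58) → (196.42,70.80), returning to the start.

Shape 5 is a regular polygon drawn with `<path>`. Its stroke #ff00ff means cut at S799, F970. After flipping Y the toolpath is (271.35,41.18) → (270.03,25.69) → (255.97,19.09) → (243.21,27.96) → (244.53,43.45) → (258.59,50.05) → (271.35,41.18), returning to the start.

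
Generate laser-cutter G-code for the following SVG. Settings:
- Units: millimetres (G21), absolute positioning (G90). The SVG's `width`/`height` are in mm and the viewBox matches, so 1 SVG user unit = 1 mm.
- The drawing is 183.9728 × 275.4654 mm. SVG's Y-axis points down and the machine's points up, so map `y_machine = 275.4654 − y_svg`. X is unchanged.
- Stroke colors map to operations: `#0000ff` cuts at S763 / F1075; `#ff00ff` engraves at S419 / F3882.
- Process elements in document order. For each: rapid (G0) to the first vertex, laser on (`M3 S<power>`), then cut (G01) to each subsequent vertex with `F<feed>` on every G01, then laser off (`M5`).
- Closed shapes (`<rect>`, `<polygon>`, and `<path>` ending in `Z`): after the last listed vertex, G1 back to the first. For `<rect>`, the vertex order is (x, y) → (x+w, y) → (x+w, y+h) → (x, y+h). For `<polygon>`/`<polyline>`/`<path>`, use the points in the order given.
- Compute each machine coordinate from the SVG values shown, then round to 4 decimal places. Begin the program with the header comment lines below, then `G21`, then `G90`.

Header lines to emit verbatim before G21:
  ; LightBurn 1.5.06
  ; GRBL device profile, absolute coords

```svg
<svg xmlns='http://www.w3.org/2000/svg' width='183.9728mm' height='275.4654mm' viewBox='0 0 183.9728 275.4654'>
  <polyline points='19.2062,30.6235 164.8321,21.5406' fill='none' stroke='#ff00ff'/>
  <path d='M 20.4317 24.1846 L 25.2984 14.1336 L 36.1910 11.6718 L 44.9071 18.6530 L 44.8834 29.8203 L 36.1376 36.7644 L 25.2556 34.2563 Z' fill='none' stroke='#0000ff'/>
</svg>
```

; LightBurn 1.5.06
; GRBL device profile, absolute coords
G21
G90
G0 X19.2062 Y244.8419
M3 S419
G01 X164.8321 Y253.9248 F3882
M5
G0 X20.4317 Y251.2808
M3 S763
G01 X25.2984 Y261.3318 F1075
G01 X36.1910 Y263.7936 F1075
G01 X44.9071 Y256.8124 F1075
G01 X44.8834 Y245.6451 F1075
G01 X36.1376 Y238.7010 F1075
G01 X25.2556 Y241.2091 F1075
G01 X20.4317 Y251.2808 F1075
M5

1 u = 1 mm; y_m = 275.4654 − y.

[1] `<polyline>` line segment, #ff00ff→engrave S419 F3882: (19.2062,244.8419) → (164.8321,253.9248)

[2] `<path>` regular polygon, #0000ff→cut S763 F1075: (20.4317,251.2808) → (25.2984,261.3318) → (36.1910,263.7936) → (44.9071,256.8124) → (44.8834,245.6451) → (36.1376,238.7010) → (25.2556,241.2091) → (20.4317,251.2808) (closed)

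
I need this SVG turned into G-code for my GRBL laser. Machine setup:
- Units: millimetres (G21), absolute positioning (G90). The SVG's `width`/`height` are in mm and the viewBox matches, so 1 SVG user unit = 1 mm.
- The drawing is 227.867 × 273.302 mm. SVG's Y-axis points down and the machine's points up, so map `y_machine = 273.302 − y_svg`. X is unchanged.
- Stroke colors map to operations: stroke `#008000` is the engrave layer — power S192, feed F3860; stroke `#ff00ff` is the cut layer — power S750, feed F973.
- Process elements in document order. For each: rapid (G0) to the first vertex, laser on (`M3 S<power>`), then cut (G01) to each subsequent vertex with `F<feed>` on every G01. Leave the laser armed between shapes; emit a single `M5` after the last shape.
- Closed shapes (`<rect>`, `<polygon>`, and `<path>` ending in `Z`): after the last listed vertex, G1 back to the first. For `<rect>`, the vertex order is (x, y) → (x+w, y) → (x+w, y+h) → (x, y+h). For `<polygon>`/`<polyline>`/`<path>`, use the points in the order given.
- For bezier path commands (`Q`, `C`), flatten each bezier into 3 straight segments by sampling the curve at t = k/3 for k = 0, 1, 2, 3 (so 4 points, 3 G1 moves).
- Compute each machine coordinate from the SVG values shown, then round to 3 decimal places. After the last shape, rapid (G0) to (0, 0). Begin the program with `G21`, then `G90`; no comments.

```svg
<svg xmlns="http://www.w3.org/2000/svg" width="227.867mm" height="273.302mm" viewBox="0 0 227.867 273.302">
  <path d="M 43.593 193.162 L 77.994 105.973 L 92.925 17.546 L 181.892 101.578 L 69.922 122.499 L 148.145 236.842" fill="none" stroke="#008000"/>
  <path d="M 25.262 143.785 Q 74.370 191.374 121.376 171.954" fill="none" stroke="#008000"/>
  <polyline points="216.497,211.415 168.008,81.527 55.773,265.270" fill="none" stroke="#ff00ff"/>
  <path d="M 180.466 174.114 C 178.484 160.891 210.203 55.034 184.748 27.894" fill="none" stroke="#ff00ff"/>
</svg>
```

Since the viewBox matches the mm dimensions, user units are millimetres directly. The only transform is the Y-flip y_m = 273.302 − y_svg.

Shape 1 is a open polyline drawn with `<path>`. Its stroke #008000 means engrave at S192, F3860. After flipping Y the toolpath is (43.593,80.140) → (77.994,167.329) → (92.925,255.756) → (181.892,171.724) → (69.922,150.803) → (148.145,36.460).

Shape 2 is a quadratic bezier drawn with `<path>`. Its stroke #008000 means engrave at S192, F3860. After flipping Y the toolpath is (25.262,129.517) → (57.767,105.236) → (89.805,95.847) → (121.376,101.348).

Shape 3 is a open polyline drawn with `<polyline>`. Its stroke #ff00ff means cut at S750, F973. After flipping Y the toolpath is (216.497,61.887) → (168.008,191.775) → (55.773,8.032).

Shape 4 is a cubic bezier drawn with `<path>`. Its stroke #ff00ff means cut at S750, F973. After flipping Y the toolpath is (180.466,99.188) → (186.352,136.943) → (194.511,198.375) → (184.748,245.408).

G21
G90
G0 X43.593 Y80.140
M3 S192
G01 X77.994 Y167.329 F3860
G01 X92.925 Y255.756 F3860
G01 X181.892 Y171.724 F3860
G01 X69.922 Y150.803 F3860
G01 X148.145 Y36.460 F3860
G0 X25.262 Y129.517
M3 S192
G01 X57.767 Y105.236 F3860
G01 X89.805 Y95.847 F3860
G01 X121.376 Y101.348 F3860
G0 X216.497 Y61.887
M3 S750
G01 X168.008 Y191.775 F973
G01 X55.773 Y8.032 F973
G0 X180.466 Y99.188
M3 S750
G01 X186.352 Y136.943 F973
G01 X194.511 Y198.375 F973
G01 X184.748 Y245.408 F973
M5
G0 X0.000 Y0.000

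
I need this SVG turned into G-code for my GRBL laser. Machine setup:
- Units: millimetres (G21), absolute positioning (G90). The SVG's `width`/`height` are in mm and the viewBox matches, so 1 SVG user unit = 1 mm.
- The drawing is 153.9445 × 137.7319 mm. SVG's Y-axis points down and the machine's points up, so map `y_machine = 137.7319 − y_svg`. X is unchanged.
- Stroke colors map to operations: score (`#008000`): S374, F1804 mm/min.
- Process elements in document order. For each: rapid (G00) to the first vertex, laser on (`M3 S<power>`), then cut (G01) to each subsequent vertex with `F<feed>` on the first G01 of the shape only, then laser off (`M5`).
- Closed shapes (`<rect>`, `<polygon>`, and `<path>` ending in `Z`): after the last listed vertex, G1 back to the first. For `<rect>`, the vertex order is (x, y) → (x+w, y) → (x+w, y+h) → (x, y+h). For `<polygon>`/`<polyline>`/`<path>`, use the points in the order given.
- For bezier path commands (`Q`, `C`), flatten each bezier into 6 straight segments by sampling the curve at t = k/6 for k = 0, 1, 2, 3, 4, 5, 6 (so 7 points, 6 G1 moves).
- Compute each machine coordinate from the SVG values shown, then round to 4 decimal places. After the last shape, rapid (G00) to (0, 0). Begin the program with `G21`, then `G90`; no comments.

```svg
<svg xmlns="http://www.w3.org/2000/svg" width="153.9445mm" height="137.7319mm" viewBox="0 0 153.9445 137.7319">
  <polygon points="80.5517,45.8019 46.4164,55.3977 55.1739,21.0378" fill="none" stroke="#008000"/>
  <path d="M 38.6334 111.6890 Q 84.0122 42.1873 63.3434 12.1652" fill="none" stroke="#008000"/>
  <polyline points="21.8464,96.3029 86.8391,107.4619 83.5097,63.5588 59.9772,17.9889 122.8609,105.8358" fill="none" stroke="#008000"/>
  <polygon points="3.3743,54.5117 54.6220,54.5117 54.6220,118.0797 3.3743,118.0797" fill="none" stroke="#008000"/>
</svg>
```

Since the viewBox matches the mm dimensions, user units are millimetres directly. The only transform is the Y-flip y_m = 137.7319 − y_svg.

Shape 1 is a regular polygon drawn with `<polygon>`. Its stroke #008000 means score at S374, F1804. After flipping Y the toolpath is (80.5517,91.9300) → (46.4164,82.3342) → (55.1739,116.6941) → (80.5517,91.9300), returning to the start.

Shape 2 is a quadratic bezier drawn with `<path>`. Its stroke #008000 means score at S374, F1804. After flipping Y the toolpath is (38.6334,26.0429) → (51.9250,48.1135) → (61.5473,67.9907) → (67.5003,85.6747) → (69.7840,101.1653) → (68.3983,114.4627) → (63.3434,125.5667).

Shape 3 is a open polyline drawn with `<polyline>`. Its stroke #008000 means score at S374, F1804. After flipping Y the toolpath is (21.8464,41.4290) → (86.8391,30.2700) → (83.5097,74.1731) → (59.9772,119.7430) → (122.8609,31.8961).

Shape 4 is a rectangle drawn with `<polygon>`. Its stroke #008000 means score at S374, F1804. After flipping Y the toolpath is (3.3743,83.2202) → (54.6220,83.2202) → (54.6220,19.6522) → (3.3743,19.6522) → (3.3743,83.2202), returning to the start.

G21
G90
G00 X80.5517 Y91.9300
M3 S374
G01 X46.4164 Y82.3342 F1804
G01 X55.1739 Y116.6941
G01 X80.5517 Y91.9300
M5
G00 X38.6334 Y26.0429
M3 S374
G01 X51.9250 Y48.1135 F1804
G01 X61.5473 Y67.9907
G01 X67.5003 Y85.6747
G01 X69.7840 Y101.1653
G01 X68.3983 Y114.4627
G01 X63.3434 Y125.5667
M5
G00 X21.8464 Y41.4290
M3 S374
G01 X86.8391 Y30.2700 F1804
G01 X83.5097 Y74.1731
G01 X59.9772 Y119.7430
G01 X122.8609 Y31.8961
M5
G00 X3.3743 Y83.2202
M3 S374
G01 X54.6220 Y83.2202 F1804
G01 X54.6220 Y19.6522
G01 X3.3743 Y19.6522
G01 X3.3743 Y83.2202
M5
G00 X0.0000 Y0.0000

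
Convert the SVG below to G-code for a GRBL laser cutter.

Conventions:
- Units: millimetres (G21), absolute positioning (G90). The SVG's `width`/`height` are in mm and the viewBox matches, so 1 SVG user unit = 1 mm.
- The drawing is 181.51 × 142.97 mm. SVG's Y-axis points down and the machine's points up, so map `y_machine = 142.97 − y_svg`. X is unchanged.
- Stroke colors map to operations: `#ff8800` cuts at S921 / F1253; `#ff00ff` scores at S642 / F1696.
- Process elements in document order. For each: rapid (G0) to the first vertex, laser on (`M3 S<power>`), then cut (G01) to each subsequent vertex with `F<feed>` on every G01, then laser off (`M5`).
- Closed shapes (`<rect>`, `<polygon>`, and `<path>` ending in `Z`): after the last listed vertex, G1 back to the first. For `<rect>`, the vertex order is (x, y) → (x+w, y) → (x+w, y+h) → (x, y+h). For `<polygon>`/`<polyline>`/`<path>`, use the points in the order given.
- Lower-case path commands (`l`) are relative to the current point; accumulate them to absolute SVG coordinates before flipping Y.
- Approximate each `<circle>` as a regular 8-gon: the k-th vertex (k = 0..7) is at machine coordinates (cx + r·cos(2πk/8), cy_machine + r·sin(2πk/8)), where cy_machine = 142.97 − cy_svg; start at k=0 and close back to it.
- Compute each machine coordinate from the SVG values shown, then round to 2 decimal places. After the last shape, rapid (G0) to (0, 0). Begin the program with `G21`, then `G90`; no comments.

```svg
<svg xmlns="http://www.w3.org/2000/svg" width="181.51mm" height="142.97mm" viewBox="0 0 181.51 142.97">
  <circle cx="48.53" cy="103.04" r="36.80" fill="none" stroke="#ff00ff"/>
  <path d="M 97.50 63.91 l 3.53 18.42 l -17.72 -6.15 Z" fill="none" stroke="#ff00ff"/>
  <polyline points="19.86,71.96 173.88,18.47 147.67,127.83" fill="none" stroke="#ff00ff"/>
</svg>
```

1 u = 1 mm; y_m = 142.97 − y.

[1] `<circle>` circle, #ff00ff→score S642 F1696: (85.33,39.93) → (74.55,65.95) → (48.53,76.73) → (22.51,65.95) → (11.73,39.93) → (22.51,13.91) → (48.53,3.13) → (74.55,13.91) → (85.33,39.93) (closed)

[2] `<path>` regular polygon, #ff00ff→score S642 F1696: (97.50,79.06) → (101.03,60.64) → (83.31,66.79) → (97.50,79.06) (closed)

[3] `<polyline>` open polyline, #ff00ff→score S642 F1696: (19.86,71.01) → (173.88,124.50) → (147.67,15.14)

G21
G90
G0 X85.33 Y39.93
M3 S642
G01 X74.55 Y65.95 F1696
G01 X48.53 Y76.73 F1696
G01 X22.51 Y65.95 F1696
G01 X11.73 Y39.93 F1696
G01 X22.51 Y13.91 F1696
G01 X48.53 Y3.13 F1696
G01 X74.55 Y13.91 F1696
G01 X85.33 Y39.93 F1696
M5
G0 X97.50 Y79.06
M3 S642
G01 X101.03 Y60.64 F1696
G01 X83.31 Y66.79 F1696
G01 X97.50 Y79.06 F1696
M5
G0 X19.86 Y71.01
M3 S642
G01 X173.88 Y124.50 F1696
G01 X147.67 Y15.14 F1696
M5
G0 X0.00 Y0.00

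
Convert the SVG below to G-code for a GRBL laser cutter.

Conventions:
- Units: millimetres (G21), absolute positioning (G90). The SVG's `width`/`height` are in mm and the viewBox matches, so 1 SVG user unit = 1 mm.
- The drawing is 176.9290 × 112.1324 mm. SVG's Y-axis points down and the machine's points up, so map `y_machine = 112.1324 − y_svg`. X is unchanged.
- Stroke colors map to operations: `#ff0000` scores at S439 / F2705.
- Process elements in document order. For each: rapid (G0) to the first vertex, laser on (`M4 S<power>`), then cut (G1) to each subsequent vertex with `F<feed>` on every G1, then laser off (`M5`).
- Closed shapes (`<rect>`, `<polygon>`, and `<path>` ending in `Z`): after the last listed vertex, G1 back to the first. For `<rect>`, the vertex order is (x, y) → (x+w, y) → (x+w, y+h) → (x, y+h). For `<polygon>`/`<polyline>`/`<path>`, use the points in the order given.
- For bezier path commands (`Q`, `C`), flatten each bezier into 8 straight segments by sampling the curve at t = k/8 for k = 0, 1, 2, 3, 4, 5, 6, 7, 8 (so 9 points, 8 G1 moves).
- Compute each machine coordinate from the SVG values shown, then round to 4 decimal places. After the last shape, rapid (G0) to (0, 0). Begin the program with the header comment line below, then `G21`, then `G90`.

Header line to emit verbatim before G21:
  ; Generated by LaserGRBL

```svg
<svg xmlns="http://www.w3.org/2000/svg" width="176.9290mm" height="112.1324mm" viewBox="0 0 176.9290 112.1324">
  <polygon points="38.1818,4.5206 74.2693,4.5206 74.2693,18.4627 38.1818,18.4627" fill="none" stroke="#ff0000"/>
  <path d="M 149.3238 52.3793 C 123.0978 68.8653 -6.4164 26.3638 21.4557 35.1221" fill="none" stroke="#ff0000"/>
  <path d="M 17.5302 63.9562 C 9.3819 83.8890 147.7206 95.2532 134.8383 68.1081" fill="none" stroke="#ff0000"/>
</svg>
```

Since the viewBox matches the mm dimensions, user units are millimetres directly. The only transform is the Y-flip y_m = 112.1324 − y_svg.

Shape 1 is a rectangle drawn with `<polygon>`. Its stroke #ff0000 means score at S439, F2705. After flipping Y the toolpath is (38.1818,107.6118) → (74.2693,107.6118) → (74.2693,93.6697) → (38.1818,93.6697) → (38.1818,107.6118), returning to the start.

Shape 2 is a cubic bezier drawn with `<path>`. Its stroke #ff0000 means score at S439, F2705. After flipping Y the toolpath is (149.3238,59.7531) → (135.1565,56.1206) → (114.3608,56.7261) → (89.9913,60.2779) → (65.1030,65.4838) → (42.7504,71.0520) → (25.9885,75.6904) → (17.8720,78.1072) → (21.4557,77.0103).

Shape 3 is a cubic bezier drawn with `<path>`. Its stroke #ff0000 means score at S439, F2705. After flipping Y the toolpath is (17.5302,48.1762) → (20.7597,41.1615) → (34.2336,35.3010) → (54.4631,30.9456) → (77.9595,28.4460) → (101.2340,28.1533) → (120.7978,30.4181) → (133.1621,35.5915) → (134.8383,44.0243).

; Generated by LaserGRBL
G21
G90
G0 X38.1818 Y107.6118
M4 S439
G1 X74.2693 Y107.6118 F2705
G1 X74.2693 Y93.6697 F2705
G1 X38.1818 Y93.6697 F2705
G1 X38.1818 Y107.6118 F2705
M5
G0 X149.3238 Y59.7531
M4 S439
G1 X135.1565 Y56.1206 F2705
G1 X114.3608 Y56.7261 F2705
G1 X89.9913 Y60.2779 F2705
G1 X65.1030 Y65.4838 F2705
G1 X42.7504 Y71.0520 F2705
G1 X25.9885 Y75.6904 F2705
G1 X17.8720 Y78.1072 F2705
G1 X21.4557 Y77.0103 F2705
M5
G0 X17.5302 Y48.1762
M4 S439
G1 X20.7597 Y41.1615 F2705
G1 X34.2336 Y35.3010 F2705
G1 X54.4631 Y30.9456 F2705
G1 X77.9595 Y28.4460 F2705
G1 X101.2340 Y28.1533 F2705
G1 X120.7978 Y30.4181 F2705
G1 X133.1621 Y35.5915 F2705
G1 X134.8383 Y44.0243 F2705
M5
G0 X0.0000 Y0.0000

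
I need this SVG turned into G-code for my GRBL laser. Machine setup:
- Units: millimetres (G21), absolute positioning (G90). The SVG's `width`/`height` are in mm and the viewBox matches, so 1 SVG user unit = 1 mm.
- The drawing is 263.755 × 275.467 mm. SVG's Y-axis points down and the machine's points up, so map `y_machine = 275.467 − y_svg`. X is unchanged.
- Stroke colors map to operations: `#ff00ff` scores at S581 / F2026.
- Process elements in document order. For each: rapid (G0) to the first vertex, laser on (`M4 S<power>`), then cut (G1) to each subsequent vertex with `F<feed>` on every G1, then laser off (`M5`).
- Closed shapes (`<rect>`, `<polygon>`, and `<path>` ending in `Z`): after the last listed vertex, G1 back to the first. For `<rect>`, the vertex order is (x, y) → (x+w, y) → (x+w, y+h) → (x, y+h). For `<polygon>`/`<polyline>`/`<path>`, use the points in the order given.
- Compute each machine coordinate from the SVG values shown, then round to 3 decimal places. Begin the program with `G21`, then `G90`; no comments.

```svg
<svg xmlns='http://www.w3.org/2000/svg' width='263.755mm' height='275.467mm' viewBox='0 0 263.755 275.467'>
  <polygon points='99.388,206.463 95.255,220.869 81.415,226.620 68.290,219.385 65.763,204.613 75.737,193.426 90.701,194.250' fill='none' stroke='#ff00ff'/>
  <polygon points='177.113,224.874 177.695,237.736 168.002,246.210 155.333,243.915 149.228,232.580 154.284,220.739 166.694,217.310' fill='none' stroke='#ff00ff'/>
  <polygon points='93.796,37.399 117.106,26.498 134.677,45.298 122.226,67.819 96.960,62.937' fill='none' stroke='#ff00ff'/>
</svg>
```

G21
G90
G0 X99.388 Y69.004
M4 S581
G1 X95.255 Y54.598 F2026
G1 X81.415 Y48.847 F2026
G1 X68.290 Y56.082 F2026
G1 X65.763 Y70.854 F2026
G1 X75.737 Y82.041 F2026
G1 X90.701 Y81.217 F2026
G1 X99.388 Y69.004 F2026
M5
G0 X177.113 Y50.593
M4 S581
G1 X177.695 Y37.731 F2026
G1 X168.002 Y29.257 F2026
G1 X155.333 Y31.552 F2026
G1 X149.228 Y42.887 F2026
G1 X154.284 Y54.728 F2026
G1 X166.694 Y58.157 F2026
G1 X177.113 Y50.593 F2026
M5
G0 X93.796 Y238.068
M4 S581
G1 X117.106 Y248.969 F2026
G1 X134.677 Y230.169 F2026
G1 X122.226 Y207.648 F2026
G1 X96.960 Y212.530 F2026
G1 X93.796 Y238.068 F2026
M5

Since the viewBox matches the mm dimensions, user units are millimetres directly. The only transform is the Y-flip y_m = 275.467 − y_svg.

Shape 1 is a regular polygon drawn with `<polygon>`. Its stroke #ff00ff means score at S581, F2026. After flipping Y the toolpath is (99.388,69.004) → (95.255,54.598) → (81.415,48.847) → (68.290,56.082) → (65.763,70.854) → (75.737,82.041) → (90.701,81.217) → (99.388,69.004), returning to the start.

Shape 2 is a regular polygon drawn with `<polygon>`. Its stroke #ff00ff means score at S581, F2026. After flipping Y the toolpath is (177.113,50.593) → (177.695,37.731) → (168.002,29.257) → (155.333,31.552) → (149.228,42.887) → (154.284,54.728) → (166.694,58.157) → (177.113,50.593), returning to the start.

Shape 3 is a regular polygon drawn with `<polygon>`. Its stroke #ff00ff means score at S581, F2026. After flipping Y the toolpath is (93.796,238.068) → (117.106,248.969) → (134.677,230.169) → (122.226,207.648) → (96.960,212.530) → (93.796,238.068), returning to the start.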